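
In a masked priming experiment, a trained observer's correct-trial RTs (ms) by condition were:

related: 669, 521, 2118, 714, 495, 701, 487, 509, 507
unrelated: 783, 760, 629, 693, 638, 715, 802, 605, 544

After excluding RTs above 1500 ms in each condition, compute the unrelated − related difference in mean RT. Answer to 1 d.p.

110.1 ms

related: exclude 2118
M(related) = 4603/8 = 575.375
M(unrelated) = 6169/9 = 685.444
Difference = 685.444 − 575.375 = 110.069 ms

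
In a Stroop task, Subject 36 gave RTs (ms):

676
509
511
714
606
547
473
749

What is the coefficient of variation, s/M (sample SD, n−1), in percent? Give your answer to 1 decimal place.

n = 8, Σ = 4785, M = 598.1250
Σ(x−M)² = 76120.875; s = √(76120.875/7) = 104.2804
CV = 104.2804 / 598.1250 = 0.17435 = 17.435%

17.4%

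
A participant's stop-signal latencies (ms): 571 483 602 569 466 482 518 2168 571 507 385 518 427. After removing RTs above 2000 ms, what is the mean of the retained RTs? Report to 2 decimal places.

Excluded: 2168
Retained (n=12): Σ = 6099
Mean = 6099/12 = 508.2500

508.25 ms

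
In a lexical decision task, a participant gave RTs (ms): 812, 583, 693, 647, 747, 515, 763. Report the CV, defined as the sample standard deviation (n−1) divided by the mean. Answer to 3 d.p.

0.155

n = 7, Σ = 4760, M = 680.0000
Σ(x−M)² = 66694.000; s = √(66694.000/6) = 105.4309
CV = 105.4309 / 680.0000 = 0.15505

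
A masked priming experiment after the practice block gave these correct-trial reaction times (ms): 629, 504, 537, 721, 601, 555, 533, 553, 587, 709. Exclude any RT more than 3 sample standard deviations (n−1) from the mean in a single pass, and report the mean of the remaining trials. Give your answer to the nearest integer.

593 ms

n = 10, ΣRT = 5929, M = 592.900
Σ(x−M)² = 48936.90; s = √(48936.90/9) = 73.739
Cutoffs: 592.900 ± 3·73.739 → [371.7, 814.1]
No RTs fall outside the cutoffs; all 10 retained. Mean = 5929/10 = 592.900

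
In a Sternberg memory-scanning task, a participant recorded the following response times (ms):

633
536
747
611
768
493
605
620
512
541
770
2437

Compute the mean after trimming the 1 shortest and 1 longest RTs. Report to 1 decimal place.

Sorted: 493, 512, 536, 541, 605, 611, 620, 633, 747, 768, 770, 2437
Drop lowest 1 (493) and highest 1 (2437)
Remaining (n=10): Σ = 6343, mean = 6343/10 = 634.300

634.3 ms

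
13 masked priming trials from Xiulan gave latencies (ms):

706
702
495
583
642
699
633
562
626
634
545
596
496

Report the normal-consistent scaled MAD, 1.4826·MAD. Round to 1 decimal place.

94.9 ms

Sorted: 495, 496, 545, 562, 583, 596, 626, 633, 634, 642, 699, 702, 706 → median = 626
|x − 626| sorted: 0, 7, 8, 16, 30, 43, 64, 73, 76, 80, 81, 130, 131 → MAD = 64
Robust SD ≈ 1.4826 × 64 = 94.886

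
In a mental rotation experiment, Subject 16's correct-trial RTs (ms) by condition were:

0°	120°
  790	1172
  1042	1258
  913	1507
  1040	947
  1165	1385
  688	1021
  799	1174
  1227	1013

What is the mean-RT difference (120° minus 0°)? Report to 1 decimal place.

226.6 ms

M(0°) = 7664/8 = 958.000
M(120°) = 9477/8 = 1184.625
Difference = 1184.625 − 958.000 = 226.625 ms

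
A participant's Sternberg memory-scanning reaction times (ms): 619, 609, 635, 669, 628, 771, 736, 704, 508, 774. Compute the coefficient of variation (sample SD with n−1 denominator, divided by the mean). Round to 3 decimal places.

n = 10, Σ = 6653, M = 665.3000
Σ(x−M)² = 61864.100; s = √(61864.100/9) = 82.9083
CV = 82.9083 / 665.3000 = 0.12462

0.125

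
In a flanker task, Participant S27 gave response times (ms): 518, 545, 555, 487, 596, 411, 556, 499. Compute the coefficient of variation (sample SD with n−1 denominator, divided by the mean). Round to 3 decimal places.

n = 8, Σ = 4167, M = 520.8750
Σ(x−M)² = 22330.875; s = √(22330.875/7) = 56.4812
CV = 56.4812 / 520.8750 = 0.10844

0.108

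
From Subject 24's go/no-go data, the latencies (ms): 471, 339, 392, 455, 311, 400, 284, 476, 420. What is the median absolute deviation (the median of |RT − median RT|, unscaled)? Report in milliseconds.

61 ms

Sorted: 284, 311, 339, 392, 400, 420, 455, 471, 476 → median = 400
|x − 400|: 71, 61, 8, 55, 89, 0, 116, 76, 20
Sorted deviations: 0, 8, 20, 55, 61, 71, 76, 89, 116 → MAD = 61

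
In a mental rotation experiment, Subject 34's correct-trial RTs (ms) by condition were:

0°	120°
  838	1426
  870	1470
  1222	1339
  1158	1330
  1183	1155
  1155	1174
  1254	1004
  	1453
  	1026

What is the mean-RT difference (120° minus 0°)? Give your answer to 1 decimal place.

M(0°) = 7680/7 = 1097.143
M(120°) = 11377/9 = 1264.111
Difference = 1264.111 − 1097.143 = 166.968 ms

167.0 ms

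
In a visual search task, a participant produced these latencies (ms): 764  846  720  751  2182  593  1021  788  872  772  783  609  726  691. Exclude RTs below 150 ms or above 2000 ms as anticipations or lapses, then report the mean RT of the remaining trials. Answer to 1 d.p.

764.3 ms

Excluded: 2182
Retained (n=13): Σ = 9936
Mean = 9936/13 = 764.3077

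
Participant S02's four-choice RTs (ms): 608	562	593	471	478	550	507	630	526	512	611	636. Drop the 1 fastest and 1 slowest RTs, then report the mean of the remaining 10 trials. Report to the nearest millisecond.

558 ms

Sorted: 471, 478, 507, 512, 526, 550, 562, 593, 608, 611, 630, 636
Drop lowest 1 (471) and highest 1 (636)
Remaining (n=10): Σ = 5577, mean = 5577/10 = 557.700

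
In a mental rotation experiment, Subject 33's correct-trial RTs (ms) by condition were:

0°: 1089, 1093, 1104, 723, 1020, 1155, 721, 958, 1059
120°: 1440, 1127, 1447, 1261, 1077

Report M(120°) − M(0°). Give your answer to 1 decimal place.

M(0°) = 8922/9 = 991.333
M(120°) = 6352/5 = 1270.400
Difference = 1270.400 − 991.333 = 279.067 ms

279.1 ms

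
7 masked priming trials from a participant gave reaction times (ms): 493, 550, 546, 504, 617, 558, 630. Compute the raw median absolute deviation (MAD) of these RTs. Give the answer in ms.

46 ms

Sorted: 493, 504, 546, 550, 558, 617, 630 → median = 550
|x − 550|: 57, 0, 4, 46, 67, 8, 80
Sorted deviations: 0, 4, 8, 46, 57, 67, 80 → MAD = 46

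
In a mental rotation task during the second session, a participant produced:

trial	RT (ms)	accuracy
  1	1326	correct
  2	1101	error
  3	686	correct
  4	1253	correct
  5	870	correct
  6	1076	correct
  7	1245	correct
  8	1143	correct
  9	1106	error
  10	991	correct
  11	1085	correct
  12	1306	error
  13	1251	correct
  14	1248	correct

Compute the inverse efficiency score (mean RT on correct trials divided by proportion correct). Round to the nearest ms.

Correct trials (n=11): 1326, 686, 1253, 870, 1076, 1245, 1143, 991, 1085, 1251, 1248
Mean correct RT = 12174/11 = 1106.7273 ms
Proportion correct = 11/14
IES = 1106.7273 / (11/14) = 1408.562 ms

1409 ms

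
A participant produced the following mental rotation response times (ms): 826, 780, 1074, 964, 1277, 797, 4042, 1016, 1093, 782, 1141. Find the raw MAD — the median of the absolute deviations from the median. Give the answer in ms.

190 ms

Sorted: 780, 782, 797, 826, 964, 1016, 1074, 1093, 1141, 1277, 4042 → median = 1016
|x − 1016|: 190, 236, 58, 52, 261, 219, 3026, 0, 77, 234, 125
Sorted deviations: 0, 52, 58, 77, 125, 190, 219, 234, 236, 261, 3026 → MAD = 190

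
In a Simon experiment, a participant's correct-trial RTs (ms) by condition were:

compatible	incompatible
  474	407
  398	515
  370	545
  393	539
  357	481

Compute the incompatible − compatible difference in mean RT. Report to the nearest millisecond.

99 ms

M(compatible) = 1992/5 = 398.400
M(incompatible) = 2487/5 = 497.400
Difference = 497.400 − 398.400 = 99.000 ms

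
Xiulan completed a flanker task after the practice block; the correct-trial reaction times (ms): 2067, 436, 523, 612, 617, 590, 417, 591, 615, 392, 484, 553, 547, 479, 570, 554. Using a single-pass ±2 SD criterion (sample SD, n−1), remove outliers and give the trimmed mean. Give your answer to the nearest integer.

n = 16, ΣRT = 10047, M = 627.938
Σ(x−M)² = 2286148.94; s = √(2286148.94/15) = 390.397
Cutoffs: 627.938 ± 2·390.397 → [-152.9, 1408.7]
Outside: 2067 → excluded.
Retained (n=15): Σ = 7980, mean = 7980/15 = 532.000

532 ms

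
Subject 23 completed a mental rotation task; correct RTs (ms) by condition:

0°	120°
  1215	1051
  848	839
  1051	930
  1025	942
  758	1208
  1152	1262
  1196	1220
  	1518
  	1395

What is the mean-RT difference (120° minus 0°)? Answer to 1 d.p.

116.7 ms

M(0°) = 7245/7 = 1035.000
M(120°) = 10365/9 = 1151.667
Difference = 1151.667 − 1035.000 = 116.667 ms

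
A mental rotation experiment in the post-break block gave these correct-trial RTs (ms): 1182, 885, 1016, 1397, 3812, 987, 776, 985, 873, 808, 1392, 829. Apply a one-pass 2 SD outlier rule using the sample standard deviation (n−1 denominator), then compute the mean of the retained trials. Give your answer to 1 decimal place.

n = 12, ΣRT = 14942, M = 1245.167
Σ(x−M)² = 7676745.67; s = √(7676745.67/11) = 835.396
Cutoffs: 1245.167 ± 2·835.396 → [-425.6, 2916.0]
Outside: 3812 → excluded.
Retained (n=11): Σ = 11130, mean = 11130/11 = 1011.818

1011.8 ms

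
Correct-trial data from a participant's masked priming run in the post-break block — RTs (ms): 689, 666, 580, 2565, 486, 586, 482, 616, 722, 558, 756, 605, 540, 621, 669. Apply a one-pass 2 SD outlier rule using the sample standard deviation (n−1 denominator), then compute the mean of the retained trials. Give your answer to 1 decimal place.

612.6 ms

n = 15, ΣRT = 11141, M = 742.733
Σ(x−M)² = 3645492.93; s = √(3645492.93/14) = 510.287
Cutoffs: 742.733 ± 2·510.287 → [-277.8, 1763.3]
Outside: 2565 → excluded.
Retained (n=14): Σ = 8576, mean = 8576/14 = 612.571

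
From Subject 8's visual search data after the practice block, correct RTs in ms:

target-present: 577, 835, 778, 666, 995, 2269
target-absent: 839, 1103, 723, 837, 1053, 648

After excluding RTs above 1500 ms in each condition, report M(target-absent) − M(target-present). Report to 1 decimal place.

target-present: exclude 2269
M(target-present) = 3851/5 = 770.200
M(target-absent) = 5203/6 = 867.167
Difference = 867.167 − 770.200 = 96.967 ms

97.0 ms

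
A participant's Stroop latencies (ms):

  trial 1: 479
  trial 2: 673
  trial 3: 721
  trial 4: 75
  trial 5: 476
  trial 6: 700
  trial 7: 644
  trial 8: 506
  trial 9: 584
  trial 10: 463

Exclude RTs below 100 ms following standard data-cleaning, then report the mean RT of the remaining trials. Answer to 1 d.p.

582.9 ms

Excluded: 75
Retained (n=9): Σ = 5246
Mean = 5246/9 = 582.8889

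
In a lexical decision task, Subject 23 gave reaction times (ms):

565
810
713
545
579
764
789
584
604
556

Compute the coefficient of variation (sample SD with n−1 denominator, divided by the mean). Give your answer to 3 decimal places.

0.162

n = 10, Σ = 6509, M = 650.9000
Σ(x−M)² = 100476.900; s = √(100476.900/9) = 105.6603
CV = 105.6603 / 650.9000 = 0.16233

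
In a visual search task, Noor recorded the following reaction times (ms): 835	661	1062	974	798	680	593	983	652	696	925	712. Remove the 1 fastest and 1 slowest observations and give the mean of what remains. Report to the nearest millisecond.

Sorted: 593, 652, 661, 680, 696, 712, 798, 835, 925, 974, 983, 1062
Drop lowest 1 (593) and highest 1 (1062)
Remaining (n=10): Σ = 7916, mean = 7916/10 = 791.600

792 ms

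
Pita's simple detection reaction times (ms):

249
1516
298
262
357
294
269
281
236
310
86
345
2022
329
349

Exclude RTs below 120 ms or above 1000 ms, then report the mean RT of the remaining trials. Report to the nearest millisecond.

Excluded: 86, 1516, 2022
Retained (n=12): Σ = 3579
Mean = 3579/12 = 298.2500

298 ms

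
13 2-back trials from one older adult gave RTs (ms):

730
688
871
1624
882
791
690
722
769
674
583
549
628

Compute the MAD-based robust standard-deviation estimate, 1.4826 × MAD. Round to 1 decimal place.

Sorted: 549, 583, 628, 674, 688, 690, 722, 730, 769, 791, 871, 882, 1624 → median = 722
|x − 722| sorted: 0, 8, 32, 34, 47, 48, 69, 94, 139, 149, 160, 173, 902 → MAD = 69
Robust SD ≈ 1.4826 × 69 = 102.299

102.3 ms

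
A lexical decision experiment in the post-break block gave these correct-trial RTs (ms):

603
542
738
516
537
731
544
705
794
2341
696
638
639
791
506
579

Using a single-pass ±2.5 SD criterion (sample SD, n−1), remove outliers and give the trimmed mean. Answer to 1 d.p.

637.3 ms

n = 16, ΣRT = 11900, M = 743.750
Σ(x−M)² = 2860795.00; s = √(2860795.00/15) = 436.715
Cutoffs: 743.750 ± 2.5·436.715 → [-348.0, 1835.5]
Outside: 2341 → excluded.
Retained (n=15): Σ = 9559, mean = 9559/15 = 637.267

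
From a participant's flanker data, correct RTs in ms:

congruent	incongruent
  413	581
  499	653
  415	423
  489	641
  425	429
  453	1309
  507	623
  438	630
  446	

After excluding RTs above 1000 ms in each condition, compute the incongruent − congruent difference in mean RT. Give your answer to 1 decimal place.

114.7 ms

incongruent: exclude 1309
M(congruent) = 4085/9 = 453.889
M(incongruent) = 3980/7 = 568.571
Difference = 568.571 − 453.889 = 114.683 ms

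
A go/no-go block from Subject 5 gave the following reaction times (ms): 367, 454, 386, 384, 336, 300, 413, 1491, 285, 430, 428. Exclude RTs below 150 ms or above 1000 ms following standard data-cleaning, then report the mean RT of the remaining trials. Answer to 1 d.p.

378.3 ms

Excluded: 1491
Retained (n=10): Σ = 3783
Mean = 3783/10 = 378.3000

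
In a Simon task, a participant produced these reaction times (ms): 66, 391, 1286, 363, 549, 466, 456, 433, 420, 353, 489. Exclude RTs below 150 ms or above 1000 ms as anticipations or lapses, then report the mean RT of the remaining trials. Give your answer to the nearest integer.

Excluded: 66, 1286
Retained (n=9): Σ = 3920
Mean = 3920/9 = 435.5556

436 ms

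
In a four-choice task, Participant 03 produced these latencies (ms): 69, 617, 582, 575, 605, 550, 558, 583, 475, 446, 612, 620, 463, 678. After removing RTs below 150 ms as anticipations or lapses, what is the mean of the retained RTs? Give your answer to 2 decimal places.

Excluded: 69
Retained (n=13): Σ = 7364
Mean = 7364/13 = 566.4615

566.46 ms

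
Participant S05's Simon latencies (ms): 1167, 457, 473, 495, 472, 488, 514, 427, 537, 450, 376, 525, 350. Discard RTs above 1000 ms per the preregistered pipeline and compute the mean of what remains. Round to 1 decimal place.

Excluded: 1167
Retained (n=12): Σ = 5564
Mean = 5564/12 = 463.6667

463.7 ms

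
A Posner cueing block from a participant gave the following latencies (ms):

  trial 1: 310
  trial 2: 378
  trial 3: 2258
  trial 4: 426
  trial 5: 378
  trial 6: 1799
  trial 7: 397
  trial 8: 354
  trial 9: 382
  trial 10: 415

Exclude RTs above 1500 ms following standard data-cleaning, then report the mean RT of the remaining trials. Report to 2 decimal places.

Excluded: 1799, 2258
Retained (n=8): Σ = 3040
Mean = 3040/8 = 380.0000

380.00 ms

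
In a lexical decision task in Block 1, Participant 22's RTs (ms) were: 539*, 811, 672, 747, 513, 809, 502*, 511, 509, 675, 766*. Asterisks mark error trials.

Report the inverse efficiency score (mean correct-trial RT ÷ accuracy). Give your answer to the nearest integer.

902 ms

Correct trials (n=8): 811, 672, 747, 513, 809, 511, 509, 675
Mean correct RT = 5247/8 = 655.8750 ms
Proportion correct = 8/11
IES = 655.8750 / (8/11) = 901.828 ms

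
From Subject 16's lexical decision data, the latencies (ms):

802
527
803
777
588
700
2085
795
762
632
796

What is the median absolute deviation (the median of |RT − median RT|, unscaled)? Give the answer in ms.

26 ms

Sorted: 527, 588, 632, 700, 762, 777, 795, 796, 802, 803, 2085 → median = 777
|x − 777|: 25, 250, 26, 0, 189, 77, 1308, 18, 15, 145, 19
Sorted deviations: 0, 15, 18, 19, 25, 26, 77, 145, 189, 250, 1308 → MAD = 26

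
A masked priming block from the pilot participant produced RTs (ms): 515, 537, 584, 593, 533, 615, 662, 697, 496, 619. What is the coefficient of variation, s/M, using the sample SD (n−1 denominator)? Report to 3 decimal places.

0.112

n = 10, Σ = 5851, M = 585.1000
Σ(x−M)² = 38422.900; s = √(38422.900/9) = 65.3392
CV = 65.3392 / 585.1000 = 0.11167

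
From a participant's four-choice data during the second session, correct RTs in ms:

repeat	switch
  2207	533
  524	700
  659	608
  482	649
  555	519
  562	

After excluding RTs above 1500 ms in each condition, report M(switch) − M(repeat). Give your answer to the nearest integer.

45 ms

repeat: exclude 2207
M(repeat) = 2782/5 = 556.400
M(switch) = 3009/5 = 601.800
Difference = 601.800 − 556.400 = 45.400 ms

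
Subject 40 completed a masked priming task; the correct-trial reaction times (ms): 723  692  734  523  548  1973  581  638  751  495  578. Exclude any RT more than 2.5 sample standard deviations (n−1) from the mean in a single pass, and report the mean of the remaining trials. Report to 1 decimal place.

626.3 ms

n = 11, ΣRT = 8236, M = 748.727
Σ(x−M)² = 1728108.18; s = √(1728108.18/10) = 415.705
Cutoffs: 748.727 ± 2.5·415.705 → [-290.5, 1788.0]
Outside: 1973 → excluded.
Retained (n=10): Σ = 6263, mean = 6263/10 = 626.300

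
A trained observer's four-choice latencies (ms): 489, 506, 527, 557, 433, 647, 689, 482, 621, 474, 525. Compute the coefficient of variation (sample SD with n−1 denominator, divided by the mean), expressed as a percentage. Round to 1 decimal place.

n = 11, Σ = 5950, M = 540.9091
Σ(x−M)² = 63810.909; s = √(63810.909/10) = 79.8817
CV = 79.8817 / 540.9091 = 0.14768 = 14.768%

14.8%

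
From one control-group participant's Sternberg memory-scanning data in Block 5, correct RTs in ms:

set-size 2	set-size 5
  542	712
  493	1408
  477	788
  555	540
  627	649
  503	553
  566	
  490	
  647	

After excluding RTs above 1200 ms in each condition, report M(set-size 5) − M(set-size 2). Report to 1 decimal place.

set-size 5: exclude 1408
M(set-size 2) = 4900/9 = 544.444
M(set-size 5) = 3242/5 = 648.400
Difference = 648.400 − 544.444 = 103.956 ms

104.0 ms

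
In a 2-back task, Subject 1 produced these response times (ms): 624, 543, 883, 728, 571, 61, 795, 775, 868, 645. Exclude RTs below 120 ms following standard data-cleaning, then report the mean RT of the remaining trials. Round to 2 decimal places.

Excluded: 61
Retained (n=9): Σ = 6432
Mean = 6432/9 = 714.6667

714.67 ms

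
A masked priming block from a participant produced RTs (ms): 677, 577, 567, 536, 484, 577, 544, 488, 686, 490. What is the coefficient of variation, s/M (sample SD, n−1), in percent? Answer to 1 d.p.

12.8%

n = 10, Σ = 5626, M = 562.6000
Σ(x−M)² = 46816.400; s = √(46816.400/9) = 72.1237
CV = 72.1237 / 562.6000 = 0.12820 = 12.820%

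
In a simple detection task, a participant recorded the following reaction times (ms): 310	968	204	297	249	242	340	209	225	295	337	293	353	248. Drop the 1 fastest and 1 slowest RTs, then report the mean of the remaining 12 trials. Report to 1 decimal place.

Sorted: 204, 209, 225, 242, 248, 249, 293, 295, 297, 310, 337, 340, 353, 968
Drop lowest 1 (204) and highest 1 (968)
Remaining (n=12): Σ = 3398, mean = 3398/12 = 283.167

283.2 ms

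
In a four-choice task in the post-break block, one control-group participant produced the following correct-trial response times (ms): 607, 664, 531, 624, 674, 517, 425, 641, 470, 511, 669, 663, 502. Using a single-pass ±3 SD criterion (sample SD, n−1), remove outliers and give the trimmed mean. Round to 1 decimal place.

n = 13, ΣRT = 7498, M = 576.769
Σ(x−M)² = 90292.31; s = √(90292.31/12) = 86.743
Cutoffs: 576.769 ± 3·86.743 → [316.5, 837.0]
No RTs fall outside the cutoffs; all 13 retained. Mean = 7498/13 = 576.769

576.8 ms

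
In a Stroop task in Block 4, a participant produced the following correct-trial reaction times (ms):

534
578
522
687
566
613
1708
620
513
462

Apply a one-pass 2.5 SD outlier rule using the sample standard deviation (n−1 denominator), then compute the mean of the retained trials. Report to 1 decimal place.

n = 10, ΣRT = 6803, M = 680.300
Σ(x−M)² = 1210014.10; s = √(1210014.10/9) = 366.669
Cutoffs: 680.300 ± 2.5·366.669 → [-236.4, 1597.0]
Outside: 1708 → excluded.
Retained (n=9): Σ = 5095, mean = 5095/9 = 566.111

566.1 ms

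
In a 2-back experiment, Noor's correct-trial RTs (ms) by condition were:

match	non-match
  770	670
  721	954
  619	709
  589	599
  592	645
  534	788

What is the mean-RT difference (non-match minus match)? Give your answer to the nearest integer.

M(match) = 3825/6 = 637.500
M(non-match) = 4365/6 = 727.500
Difference = 727.500 − 637.500 = 90.000 ms

90 ms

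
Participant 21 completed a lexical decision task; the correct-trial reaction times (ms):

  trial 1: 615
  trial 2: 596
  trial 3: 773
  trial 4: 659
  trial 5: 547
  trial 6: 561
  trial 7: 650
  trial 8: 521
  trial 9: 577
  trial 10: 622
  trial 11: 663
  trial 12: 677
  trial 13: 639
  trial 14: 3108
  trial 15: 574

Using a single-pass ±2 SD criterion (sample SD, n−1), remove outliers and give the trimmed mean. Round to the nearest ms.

n = 15, ΣRT = 11782, M = 785.467
Σ(x−M)² = 5833925.73; s = √(5833925.73/14) = 645.530
Cutoffs: 785.467 ± 2·645.530 → [-505.6, 2076.5]
Outside: 3108 → excluded.
Retained (n=14): Σ = 8674, mean = 8674/14 = 619.571

620 ms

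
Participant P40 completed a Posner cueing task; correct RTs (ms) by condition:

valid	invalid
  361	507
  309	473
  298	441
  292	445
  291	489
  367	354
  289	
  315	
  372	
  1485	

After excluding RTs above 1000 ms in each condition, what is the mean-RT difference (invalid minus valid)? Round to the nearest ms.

valid: exclude 1485
M(valid) = 2894/9 = 321.556
M(invalid) = 2709/6 = 451.500
Difference = 451.500 − 321.556 = 129.944 ms

130 ms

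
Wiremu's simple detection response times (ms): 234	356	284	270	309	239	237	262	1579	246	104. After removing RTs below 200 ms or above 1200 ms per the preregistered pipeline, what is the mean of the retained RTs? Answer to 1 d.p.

Excluded: 104, 1579
Retained (n=9): Σ = 2437
Mean = 2437/9 = 270.7778

270.8 ms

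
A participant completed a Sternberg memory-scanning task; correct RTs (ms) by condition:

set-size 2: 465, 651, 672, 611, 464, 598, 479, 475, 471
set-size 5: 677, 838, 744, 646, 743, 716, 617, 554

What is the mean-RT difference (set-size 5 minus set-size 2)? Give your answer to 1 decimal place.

149.0 ms

M(set-size 2) = 4886/9 = 542.889
M(set-size 5) = 5535/8 = 691.875
Difference = 691.875 − 542.889 = 148.986 ms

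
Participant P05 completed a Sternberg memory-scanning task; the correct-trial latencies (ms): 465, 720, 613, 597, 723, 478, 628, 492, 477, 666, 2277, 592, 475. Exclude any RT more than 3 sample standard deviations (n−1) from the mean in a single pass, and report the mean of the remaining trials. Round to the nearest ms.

n = 13, ΣRT = 9203, M = 707.923
Σ(x−M)² = 2771350.92; s = √(2771350.92/12) = 480.568
Cutoffs: 707.923 ± 3·480.568 → [-733.8, 2149.6]
Outside: 2277 → excluded.
Retained (n=12): Σ = 6926, mean = 6926/12 = 577.167

577 ms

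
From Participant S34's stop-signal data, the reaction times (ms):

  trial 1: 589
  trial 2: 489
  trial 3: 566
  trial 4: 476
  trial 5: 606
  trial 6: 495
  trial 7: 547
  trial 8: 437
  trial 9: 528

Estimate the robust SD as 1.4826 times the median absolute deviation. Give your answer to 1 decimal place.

Sorted: 437, 476, 489, 495, 528, 547, 566, 589, 606 → median = 528
|x − 528| sorted: 0, 19, 33, 38, 39, 52, 61, 78, 91 → MAD = 39
Robust SD ≈ 1.4826 × 39 = 57.821

57.8 ms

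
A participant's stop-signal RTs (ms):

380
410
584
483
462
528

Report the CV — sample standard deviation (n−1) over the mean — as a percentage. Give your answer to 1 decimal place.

15.8%

n = 6, Σ = 2847, M = 474.5000
Σ(x−M)² = 28171.500; s = √(28171.500/5) = 75.0620
CV = 75.0620 / 474.5000 = 0.15819 = 15.819%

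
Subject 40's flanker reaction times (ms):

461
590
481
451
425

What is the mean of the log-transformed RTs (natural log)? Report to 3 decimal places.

ln(RT): 6.1334, 6.3801, 6.1759, 6.1115, 6.0521
Σ ln(RT) = 30.8529
Mean = 30.8529/5 = 6.17059

6.171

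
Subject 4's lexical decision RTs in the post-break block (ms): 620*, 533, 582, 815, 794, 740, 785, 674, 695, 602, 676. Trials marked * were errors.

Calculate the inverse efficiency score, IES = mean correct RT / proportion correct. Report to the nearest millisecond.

Correct trials (n=10): 533, 582, 815, 794, 740, 785, 674, 695, 602, 676
Mean correct RT = 6896/10 = 689.6000 ms
Proportion correct = 10/11
IES = 689.6000 / (10/11) = 758.560 ms

759 ms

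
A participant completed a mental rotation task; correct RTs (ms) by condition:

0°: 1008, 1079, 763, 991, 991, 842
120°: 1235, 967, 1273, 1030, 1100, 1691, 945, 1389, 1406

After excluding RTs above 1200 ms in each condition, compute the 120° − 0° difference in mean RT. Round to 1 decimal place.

64.8 ms

120°: exclude 1235, 1273, 1691, 1389, 1406
M(0°) = 5674/6 = 945.667
M(120°) = 4042/4 = 1010.500
Difference = 1010.500 − 945.667 = 64.833 ms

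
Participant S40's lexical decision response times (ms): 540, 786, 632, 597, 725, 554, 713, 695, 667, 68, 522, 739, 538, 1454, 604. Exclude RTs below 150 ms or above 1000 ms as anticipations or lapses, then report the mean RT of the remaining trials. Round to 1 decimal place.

639.4 ms

Excluded: 68, 1454
Retained (n=13): Σ = 8312
Mean = 8312/13 = 639.3846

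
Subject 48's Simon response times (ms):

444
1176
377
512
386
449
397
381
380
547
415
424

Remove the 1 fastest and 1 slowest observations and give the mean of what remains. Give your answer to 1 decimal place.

Sorted: 377, 380, 381, 386, 397, 415, 424, 444, 449, 512, 547, 1176
Drop lowest 1 (377) and highest 1 (1176)
Remaining (n=10): Σ = 4335, mean = 4335/10 = 433.500

433.5 ms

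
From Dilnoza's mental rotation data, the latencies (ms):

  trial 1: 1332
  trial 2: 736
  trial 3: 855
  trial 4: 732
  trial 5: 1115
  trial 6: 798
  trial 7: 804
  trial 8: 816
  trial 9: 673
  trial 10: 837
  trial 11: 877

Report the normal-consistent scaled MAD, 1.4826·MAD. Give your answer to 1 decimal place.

Sorted: 673, 732, 736, 798, 804, 816, 837, 855, 877, 1115, 1332 → median = 816
|x − 816| sorted: 0, 12, 18, 21, 39, 61, 80, 84, 143, 299, 516 → MAD = 61
Robust SD ≈ 1.4826 × 61 = 90.439

90.4 ms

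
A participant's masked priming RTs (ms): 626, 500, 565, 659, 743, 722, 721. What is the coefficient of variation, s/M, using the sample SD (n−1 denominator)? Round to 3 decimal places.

0.140

n = 7, Σ = 4536, M = 648.0000
Σ(x−M)² = 49228.000; s = √(49228.000/6) = 90.5796
CV = 90.5796 / 648.0000 = 0.13978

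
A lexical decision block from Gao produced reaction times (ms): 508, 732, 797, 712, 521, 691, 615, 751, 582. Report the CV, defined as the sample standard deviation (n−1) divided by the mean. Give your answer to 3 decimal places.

0.158

n = 9, Σ = 5909, M = 656.5556
Σ(x−M)² = 86326.222; s = √(86326.222/8) = 103.8787
CV = 103.8787 / 656.5556 = 0.15822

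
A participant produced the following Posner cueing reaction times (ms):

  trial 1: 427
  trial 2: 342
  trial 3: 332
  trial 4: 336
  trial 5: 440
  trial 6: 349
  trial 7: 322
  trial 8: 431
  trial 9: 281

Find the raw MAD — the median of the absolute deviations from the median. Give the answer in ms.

Sorted: 281, 322, 332, 336, 342, 349, 427, 431, 440 → median = 342
|x − 342|: 85, 0, 10, 6, 98, 7, 20, 89, 61
Sorted deviations: 0, 6, 7, 10, 20, 61, 85, 89, 98 → MAD = 20

20 ms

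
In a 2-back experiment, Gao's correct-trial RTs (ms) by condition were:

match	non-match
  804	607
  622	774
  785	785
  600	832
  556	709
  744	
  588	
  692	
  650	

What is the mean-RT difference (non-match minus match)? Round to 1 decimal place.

M(match) = 6041/9 = 671.222
M(non-match) = 3707/5 = 741.400
Difference = 741.400 − 671.222 = 70.178 ms

70.2 ms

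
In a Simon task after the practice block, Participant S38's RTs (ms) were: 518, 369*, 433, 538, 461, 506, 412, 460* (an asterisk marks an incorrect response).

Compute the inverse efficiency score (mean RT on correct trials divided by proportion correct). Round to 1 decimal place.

Correct trials (n=6): 518, 433, 538, 461, 506, 412
Mean correct RT = 2868/6 = 478.0000 ms
Proportion correct = 6/8
IES = 478.0000 / (6/8) = 637.333 ms

637.3 ms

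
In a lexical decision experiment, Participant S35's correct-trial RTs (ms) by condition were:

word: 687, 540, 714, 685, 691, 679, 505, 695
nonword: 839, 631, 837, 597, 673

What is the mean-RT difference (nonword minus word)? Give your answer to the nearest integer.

M(word) = 5196/8 = 649.500
M(nonword) = 3577/5 = 715.400
Difference = 715.400 − 649.500 = 65.900 ms

66 ms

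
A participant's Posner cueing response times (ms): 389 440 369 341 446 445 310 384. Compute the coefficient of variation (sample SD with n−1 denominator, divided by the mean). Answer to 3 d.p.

0.130

n = 8, Σ = 3124, M = 390.5000
Σ(x−M)² = 17938.000; s = √(17938.000/7) = 50.6218
CV = 50.6218 / 390.5000 = 0.12963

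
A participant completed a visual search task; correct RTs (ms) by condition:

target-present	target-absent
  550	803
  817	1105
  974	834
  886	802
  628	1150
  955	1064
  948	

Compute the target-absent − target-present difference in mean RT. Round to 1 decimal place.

137.1 ms

M(target-present) = 5758/7 = 822.571
M(target-absent) = 5758/6 = 959.667
Difference = 959.667 − 822.571 = 137.095 ms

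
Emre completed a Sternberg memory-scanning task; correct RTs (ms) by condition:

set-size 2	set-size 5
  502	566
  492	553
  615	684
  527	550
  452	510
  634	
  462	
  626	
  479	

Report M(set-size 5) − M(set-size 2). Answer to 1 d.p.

M(set-size 2) = 4789/9 = 532.111
M(set-size 5) = 2863/5 = 572.600
Difference = 572.600 − 532.111 = 40.489 ms

40.5 ms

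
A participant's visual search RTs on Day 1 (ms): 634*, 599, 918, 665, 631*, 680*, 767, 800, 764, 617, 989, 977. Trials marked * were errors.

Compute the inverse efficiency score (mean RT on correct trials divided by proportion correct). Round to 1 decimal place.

Correct trials (n=9): 599, 918, 665, 767, 800, 764, 617, 989, 977
Mean correct RT = 7096/9 = 788.4444 ms
Proportion correct = 9/12
IES = 788.4444 / (9/12) = 1051.259 ms

1051.3 ms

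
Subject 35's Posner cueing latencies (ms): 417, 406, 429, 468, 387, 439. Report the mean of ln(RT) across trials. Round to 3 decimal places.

6.049

ln(RT): 6.0331, 6.0064, 6.0615, 6.1485, 5.9584, 6.0845
Σ ln(RT) = 36.2923
Mean = 36.2923/6 = 6.04871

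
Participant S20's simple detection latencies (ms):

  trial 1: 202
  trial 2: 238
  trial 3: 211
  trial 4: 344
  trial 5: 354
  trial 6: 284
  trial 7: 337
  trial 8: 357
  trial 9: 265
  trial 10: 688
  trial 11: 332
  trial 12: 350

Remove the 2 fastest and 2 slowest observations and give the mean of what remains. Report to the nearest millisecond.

Sorted: 202, 211, 238, 265, 284, 332, 337, 344, 350, 354, 357, 688
Drop lowest 2 (202, 211) and highest 2 (357, 688)
Remaining (n=8): Σ = 2504, mean = 2504/8 = 313.000

313 ms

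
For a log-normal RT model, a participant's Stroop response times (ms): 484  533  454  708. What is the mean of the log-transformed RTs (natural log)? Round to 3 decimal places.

6.285

ln(RT): 6.1821, 6.2785, 6.1181, 6.5624
Σ ln(RT) = 25.1411
Mean = 25.1411/4 = 6.28529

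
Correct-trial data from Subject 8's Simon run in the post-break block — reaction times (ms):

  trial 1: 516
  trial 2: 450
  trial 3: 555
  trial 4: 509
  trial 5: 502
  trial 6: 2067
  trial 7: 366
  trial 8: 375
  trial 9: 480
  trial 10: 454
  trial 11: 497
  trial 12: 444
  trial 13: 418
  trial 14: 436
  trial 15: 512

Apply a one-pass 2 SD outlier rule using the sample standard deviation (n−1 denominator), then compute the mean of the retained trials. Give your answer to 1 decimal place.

465.3 ms

n = 15, ΣRT = 8581, M = 572.067
Σ(x−M)² = 2433656.93; s = √(2433656.93/14) = 416.932
Cutoffs: 572.067 ± 2·416.932 → [-261.8, 1405.9]
Outside: 2067 → excluded.
Retained (n=14): Σ = 6514, mean = 6514/14 = 465.286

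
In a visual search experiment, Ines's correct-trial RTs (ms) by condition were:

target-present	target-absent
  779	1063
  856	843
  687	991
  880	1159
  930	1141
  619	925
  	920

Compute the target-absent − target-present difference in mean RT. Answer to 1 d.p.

M(target-present) = 4751/6 = 791.833
M(target-absent) = 7042/7 = 1006.000
Difference = 1006.000 − 791.833 = 214.167 ms

214.2 ms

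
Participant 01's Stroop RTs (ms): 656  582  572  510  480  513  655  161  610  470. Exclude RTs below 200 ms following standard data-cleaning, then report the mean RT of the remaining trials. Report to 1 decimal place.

Excluded: 161
Retained (n=9): Σ = 5048
Mean = 5048/9 = 560.8889

560.9 ms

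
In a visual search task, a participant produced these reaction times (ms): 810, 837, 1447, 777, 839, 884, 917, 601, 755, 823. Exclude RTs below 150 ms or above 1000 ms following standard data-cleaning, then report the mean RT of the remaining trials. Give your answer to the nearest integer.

805 ms

Excluded: 1447
Retained (n=9): Σ = 7243
Mean = 7243/9 = 804.7778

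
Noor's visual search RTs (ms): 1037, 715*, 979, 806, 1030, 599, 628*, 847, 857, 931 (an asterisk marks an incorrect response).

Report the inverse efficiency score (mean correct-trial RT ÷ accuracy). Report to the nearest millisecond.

Correct trials (n=8): 1037, 979, 806, 1030, 599, 847, 857, 931
Mean correct RT = 7086/8 = 885.7500 ms
Proportion correct = 8/10
IES = 885.7500 / (8/10) = 1107.188 ms

1107 ms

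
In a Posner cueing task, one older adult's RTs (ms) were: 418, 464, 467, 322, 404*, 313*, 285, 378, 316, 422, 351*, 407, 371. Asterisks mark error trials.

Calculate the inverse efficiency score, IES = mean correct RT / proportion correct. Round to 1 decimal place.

500.5 ms

Correct trials (n=10): 418, 464, 467, 322, 285, 378, 316, 422, 407, 371
Mean correct RT = 3850/10 = 385.0000 ms
Proportion correct = 10/13
IES = 385.0000 / (10/13) = 500.500 ms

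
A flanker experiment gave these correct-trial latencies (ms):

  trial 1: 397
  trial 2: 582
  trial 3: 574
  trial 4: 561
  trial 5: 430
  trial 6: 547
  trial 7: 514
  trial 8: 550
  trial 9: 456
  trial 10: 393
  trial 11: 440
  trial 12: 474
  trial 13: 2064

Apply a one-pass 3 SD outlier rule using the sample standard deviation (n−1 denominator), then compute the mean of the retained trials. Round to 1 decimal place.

493.2 ms

n = 13, ΣRT = 7982, M = 614.000
Σ(x−M)² = 2331144.00; s = √(2331144.00/12) = 440.752
Cutoffs: 614.000 ± 3·440.752 → [-708.3, 1936.3]
Outside: 2064 → excluded.
Retained (n=12): Σ = 5918, mean = 5918/12 = 493.167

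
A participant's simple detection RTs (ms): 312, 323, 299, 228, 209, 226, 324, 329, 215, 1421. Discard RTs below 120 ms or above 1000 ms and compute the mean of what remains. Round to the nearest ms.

Excluded: 1421
Retained (n=9): Σ = 2465
Mean = 2465/9 = 273.8889

274 ms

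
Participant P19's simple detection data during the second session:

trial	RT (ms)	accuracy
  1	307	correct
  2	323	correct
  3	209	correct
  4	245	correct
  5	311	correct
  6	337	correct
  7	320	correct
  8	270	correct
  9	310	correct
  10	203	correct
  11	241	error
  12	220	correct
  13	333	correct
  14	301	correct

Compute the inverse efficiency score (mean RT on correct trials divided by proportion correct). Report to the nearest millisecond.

306 ms

Correct trials (n=13): 307, 323, 209, 245, 311, 337, 320, 270, 310, 203, 220, 333, 301
Mean correct RT = 3689/13 = 283.7692 ms
Proportion correct = 13/14
IES = 283.7692 / (13/14) = 305.598 ms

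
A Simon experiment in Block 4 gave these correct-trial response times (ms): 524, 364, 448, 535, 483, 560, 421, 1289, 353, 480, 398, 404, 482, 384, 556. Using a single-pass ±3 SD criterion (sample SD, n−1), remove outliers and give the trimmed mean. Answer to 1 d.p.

n = 15, ΣRT = 7681, M = 512.067
Σ(x−M)² = 712012.93; s = √(712012.93/14) = 225.517
Cutoffs: 512.067 ± 3·225.517 → [-164.5, 1188.6]
Outside: 1289 → excluded.
Retained (n=14): Σ = 6392, mean = 6392/14 = 456.571

456.6 ms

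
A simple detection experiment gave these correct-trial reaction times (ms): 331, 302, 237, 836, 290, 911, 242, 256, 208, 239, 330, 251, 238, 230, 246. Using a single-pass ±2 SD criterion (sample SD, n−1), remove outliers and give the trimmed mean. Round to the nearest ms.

n = 15, ΣRT = 5147, M = 343.133
Σ(x−M)² = 670189.73; s = √(670189.73/14) = 218.794
Cutoffs: 343.133 ± 2·218.794 → [-94.5, 780.7]
Outside: 836, 911 → excluded.
Retained (n=13): Σ = 3400, mean = 3400/13 = 261.538

262 ms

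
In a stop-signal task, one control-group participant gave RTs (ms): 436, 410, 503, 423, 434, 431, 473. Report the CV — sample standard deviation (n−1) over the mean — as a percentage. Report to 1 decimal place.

7.3%

n = 7, Σ = 3110, M = 444.2857
Σ(x−M)² = 6251.429; s = √(6251.429/6) = 32.2785
CV = 32.2785 / 444.2857 = 0.07265 = 7.265%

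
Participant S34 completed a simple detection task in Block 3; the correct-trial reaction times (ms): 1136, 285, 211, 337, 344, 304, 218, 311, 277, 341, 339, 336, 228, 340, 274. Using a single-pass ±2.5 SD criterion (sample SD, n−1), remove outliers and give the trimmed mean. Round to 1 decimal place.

296.1 ms

n = 15, ΣRT = 5281, M = 352.067
Σ(x−M)² = 689030.93; s = √(689030.93/14) = 221.848
Cutoffs: 352.067 ± 2.5·221.848 → [-202.6, 906.7]
Outside: 1136 → excluded.
Retained (n=14): Σ = 4145, mean = 4145/14 = 296.071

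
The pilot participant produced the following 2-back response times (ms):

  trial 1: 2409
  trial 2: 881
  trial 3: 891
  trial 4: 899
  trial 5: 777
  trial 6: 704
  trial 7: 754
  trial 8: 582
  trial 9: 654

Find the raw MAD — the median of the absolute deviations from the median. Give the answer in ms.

Sorted: 582, 654, 704, 754, 777, 881, 891, 899, 2409 → median = 777
|x − 777|: 1632, 104, 114, 122, 0, 73, 23, 195, 123
Sorted deviations: 0, 23, 73, 104, 114, 122, 123, 195, 1632 → MAD = 114

114 ms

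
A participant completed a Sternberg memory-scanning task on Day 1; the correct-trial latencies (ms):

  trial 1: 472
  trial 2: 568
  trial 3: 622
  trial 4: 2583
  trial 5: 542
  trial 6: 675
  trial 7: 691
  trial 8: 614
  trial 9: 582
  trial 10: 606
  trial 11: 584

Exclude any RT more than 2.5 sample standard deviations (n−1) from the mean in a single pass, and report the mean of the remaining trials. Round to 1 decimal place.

n = 11, ΣRT = 8539, M = 776.273
Σ(x−M)² = 3626470.18; s = √(3626470.18/10) = 602.202
Cutoffs: 776.273 ± 2.5·602.202 → [-729.2, 2281.8]
Outside: 2583 → excluded.
Retained (n=10): Σ = 5956, mean = 5956/10 = 595.600

595.6 ms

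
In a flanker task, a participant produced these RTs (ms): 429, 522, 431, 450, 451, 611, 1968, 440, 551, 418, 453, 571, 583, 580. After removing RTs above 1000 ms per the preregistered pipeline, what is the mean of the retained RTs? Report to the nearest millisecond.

499 ms

Excluded: 1968
Retained (n=13): Σ = 6490
Mean = 6490/13 = 499.2308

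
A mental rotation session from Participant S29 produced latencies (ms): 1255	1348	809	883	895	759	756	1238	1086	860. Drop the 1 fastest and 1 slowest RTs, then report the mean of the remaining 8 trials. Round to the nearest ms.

Sorted: 756, 759, 809, 860, 883, 895, 1086, 1238, 1255, 1348
Drop lowest 1 (756) and highest 1 (1348)
Remaining (n=8): Σ = 7785, mean = 7785/8 = 973.125

973 ms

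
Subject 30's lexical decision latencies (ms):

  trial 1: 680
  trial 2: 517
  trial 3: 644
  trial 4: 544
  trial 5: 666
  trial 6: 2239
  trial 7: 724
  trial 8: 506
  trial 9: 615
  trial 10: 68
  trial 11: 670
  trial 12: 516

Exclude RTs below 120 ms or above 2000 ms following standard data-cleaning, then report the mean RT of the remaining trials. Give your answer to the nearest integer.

Excluded: 68, 2239
Retained (n=10): Σ = 6082
Mean = 6082/10 = 608.2000

608 ms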